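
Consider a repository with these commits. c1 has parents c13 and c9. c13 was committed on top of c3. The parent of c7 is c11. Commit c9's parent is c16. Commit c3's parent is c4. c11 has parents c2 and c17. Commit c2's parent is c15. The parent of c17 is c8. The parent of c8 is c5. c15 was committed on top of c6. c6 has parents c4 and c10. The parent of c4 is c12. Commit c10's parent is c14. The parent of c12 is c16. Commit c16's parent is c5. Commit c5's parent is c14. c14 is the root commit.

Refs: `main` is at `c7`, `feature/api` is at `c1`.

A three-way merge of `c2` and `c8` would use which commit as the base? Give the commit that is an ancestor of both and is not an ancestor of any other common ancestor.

c5

Ancestors of c2: {c10, c12, c14, c15, c16, c2, c4, c5, c6}.
Ancestors of c8: {c14, c5, c8}.
Common ancestors: {c14, c5}.
Among these, c5 is not an ancestor of any other common ancestor — it is the merge base.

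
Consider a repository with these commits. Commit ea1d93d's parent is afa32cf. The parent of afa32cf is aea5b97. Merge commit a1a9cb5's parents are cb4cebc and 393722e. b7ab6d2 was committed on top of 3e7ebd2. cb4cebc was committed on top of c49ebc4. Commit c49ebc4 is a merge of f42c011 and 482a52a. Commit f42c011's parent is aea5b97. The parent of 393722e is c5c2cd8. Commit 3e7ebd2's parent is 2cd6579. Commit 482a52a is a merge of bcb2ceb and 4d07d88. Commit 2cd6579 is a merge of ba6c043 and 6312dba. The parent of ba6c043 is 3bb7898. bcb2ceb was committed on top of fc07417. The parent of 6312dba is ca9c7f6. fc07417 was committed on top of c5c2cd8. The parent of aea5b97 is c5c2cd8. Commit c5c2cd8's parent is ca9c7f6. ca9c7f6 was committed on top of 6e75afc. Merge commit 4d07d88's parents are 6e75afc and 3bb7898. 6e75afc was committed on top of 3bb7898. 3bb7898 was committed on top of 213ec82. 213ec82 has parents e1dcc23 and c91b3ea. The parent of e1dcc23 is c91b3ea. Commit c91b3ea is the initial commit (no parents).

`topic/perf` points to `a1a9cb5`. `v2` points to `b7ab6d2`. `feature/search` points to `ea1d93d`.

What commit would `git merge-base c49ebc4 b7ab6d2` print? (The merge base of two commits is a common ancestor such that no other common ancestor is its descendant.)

Ancestors of c49ebc4: {213ec82, 3bb7898, 482a52a, 4d07d88, 6e75afc, aea5b97, bcb2ceb, c49ebc4, c5c2cd8, c91b3ea, ca9c7f6, e1dcc23, f42c011, fc07417}.
Ancestors of b7ab6d2: {213ec82, 2cd6579, 3bb7898, 3e7ebd2, 6312dba, 6e75afc, b7ab6d2, ba6c043, c91b3ea, ca9c7f6, e1dcc23}.
Common ancestors: {213ec82, 3bb7898, 6e75afc, c91b3ea, ca9c7f6, e1dcc23}.
Among these, ca9c7f6 is not an ancestor of any other common ancestor — it is the merge base.

ca9c7f6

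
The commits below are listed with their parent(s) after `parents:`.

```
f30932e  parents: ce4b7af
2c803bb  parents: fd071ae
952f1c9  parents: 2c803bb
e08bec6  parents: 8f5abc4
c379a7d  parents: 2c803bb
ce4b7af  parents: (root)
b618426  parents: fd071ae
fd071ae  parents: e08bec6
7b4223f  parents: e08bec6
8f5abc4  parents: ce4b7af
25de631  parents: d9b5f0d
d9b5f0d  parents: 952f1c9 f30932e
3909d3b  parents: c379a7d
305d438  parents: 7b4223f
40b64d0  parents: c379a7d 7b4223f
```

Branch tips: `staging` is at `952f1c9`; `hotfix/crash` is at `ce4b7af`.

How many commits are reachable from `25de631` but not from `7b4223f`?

Reachable from 25de631: {25de631, 2c803bb, 8f5abc4, 952f1c9, ce4b7af, d9b5f0d, e08bec6, f30932e, fd071ae}.
Reachable from 7b4223f: {7b4223f, 8f5abc4, ce4b7af, e08bec6}.
In 25de631's history but not 7b4223f's: {25de631, 2c803bb, 952f1c9, d9b5f0d, f30932e, fd071ae} — 6 commits.

6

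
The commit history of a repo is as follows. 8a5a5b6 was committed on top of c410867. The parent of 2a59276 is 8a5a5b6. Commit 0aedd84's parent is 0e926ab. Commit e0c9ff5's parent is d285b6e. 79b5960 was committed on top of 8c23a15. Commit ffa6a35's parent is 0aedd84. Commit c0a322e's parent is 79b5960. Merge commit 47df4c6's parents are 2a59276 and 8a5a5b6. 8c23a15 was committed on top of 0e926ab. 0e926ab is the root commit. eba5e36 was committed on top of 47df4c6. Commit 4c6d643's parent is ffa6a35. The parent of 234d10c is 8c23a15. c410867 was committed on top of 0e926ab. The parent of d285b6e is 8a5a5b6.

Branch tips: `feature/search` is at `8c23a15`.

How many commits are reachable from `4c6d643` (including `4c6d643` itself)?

Walking parent pointers from 4c6d643: reachable set = {0aedd84, 0e926ab, 4c6d643, ffa6a35}.
That is 4 commits.

4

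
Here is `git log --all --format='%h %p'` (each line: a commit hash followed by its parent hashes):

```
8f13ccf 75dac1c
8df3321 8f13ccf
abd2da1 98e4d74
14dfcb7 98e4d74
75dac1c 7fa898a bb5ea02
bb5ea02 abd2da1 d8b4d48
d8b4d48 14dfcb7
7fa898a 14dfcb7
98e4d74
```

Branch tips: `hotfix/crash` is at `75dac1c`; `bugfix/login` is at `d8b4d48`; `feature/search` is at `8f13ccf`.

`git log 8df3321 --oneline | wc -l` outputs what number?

Walking parent pointers from 8df3321: reachable set = {14dfcb7, 75dac1c, 7fa898a, 8df3321, 8f13ccf, 98e4d74, abd2da1, bb5ea02, d8b4d48}.
That is 9 commits.

9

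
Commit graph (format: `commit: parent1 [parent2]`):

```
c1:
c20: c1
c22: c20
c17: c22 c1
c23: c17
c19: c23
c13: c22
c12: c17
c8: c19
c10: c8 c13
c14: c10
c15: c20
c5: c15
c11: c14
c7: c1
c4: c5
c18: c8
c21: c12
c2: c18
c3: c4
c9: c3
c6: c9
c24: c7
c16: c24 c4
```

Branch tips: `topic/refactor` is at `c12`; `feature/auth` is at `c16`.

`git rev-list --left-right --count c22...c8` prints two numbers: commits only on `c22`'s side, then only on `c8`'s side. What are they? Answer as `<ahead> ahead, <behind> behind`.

Reachable from c22: {c1, c20, c22}.
Reachable from c8: {c1, c17, c19, c20, c22, c23, c8}.
Only in c22's history (ahead): {} — 0.
Only in c8's history (behind): {c17, c19, c23, c8} — 4.

0 ahead, 4 behind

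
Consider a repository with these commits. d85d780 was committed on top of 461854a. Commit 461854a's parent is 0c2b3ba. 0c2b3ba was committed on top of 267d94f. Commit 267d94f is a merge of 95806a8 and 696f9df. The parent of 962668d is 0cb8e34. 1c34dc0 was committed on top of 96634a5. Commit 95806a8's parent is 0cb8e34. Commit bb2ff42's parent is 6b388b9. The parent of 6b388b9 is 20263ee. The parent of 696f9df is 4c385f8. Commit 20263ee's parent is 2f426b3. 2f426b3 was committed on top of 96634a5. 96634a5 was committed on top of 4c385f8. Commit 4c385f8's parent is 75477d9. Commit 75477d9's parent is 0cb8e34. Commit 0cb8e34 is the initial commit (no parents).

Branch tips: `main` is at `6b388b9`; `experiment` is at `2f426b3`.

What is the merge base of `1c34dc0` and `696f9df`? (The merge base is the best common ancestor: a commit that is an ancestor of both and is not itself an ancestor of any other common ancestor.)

4c385f8

Ancestors of 1c34dc0: {0cb8e34, 1c34dc0, 4c385f8, 75477d9, 96634a5}.
Ancestors of 696f9df: {0cb8e34, 4c385f8, 696f9df, 75477d9}.
Common ancestors: {0cb8e34, 4c385f8, 75477d9}.
Among these, 4c385f8 is not an ancestor of any other common ancestor — it is the merge base.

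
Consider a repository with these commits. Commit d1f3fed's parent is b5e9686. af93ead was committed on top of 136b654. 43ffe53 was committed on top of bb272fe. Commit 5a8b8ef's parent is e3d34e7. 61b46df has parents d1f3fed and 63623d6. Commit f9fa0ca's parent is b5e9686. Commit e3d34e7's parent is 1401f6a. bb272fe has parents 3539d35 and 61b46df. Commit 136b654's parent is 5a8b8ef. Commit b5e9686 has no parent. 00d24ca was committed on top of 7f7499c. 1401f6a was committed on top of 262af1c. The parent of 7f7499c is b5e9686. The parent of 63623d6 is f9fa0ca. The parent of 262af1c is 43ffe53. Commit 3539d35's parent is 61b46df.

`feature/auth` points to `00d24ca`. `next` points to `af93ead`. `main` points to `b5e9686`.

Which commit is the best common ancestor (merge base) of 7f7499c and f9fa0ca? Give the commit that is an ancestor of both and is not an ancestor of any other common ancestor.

b5e9686

Ancestors of 7f7499c: {7f7499c, b5e9686}.
Ancestors of f9fa0ca: {b5e9686, f9fa0ca}.
Common ancestors: {b5e9686}.
The only common ancestor is b5e9686, so it is the merge base.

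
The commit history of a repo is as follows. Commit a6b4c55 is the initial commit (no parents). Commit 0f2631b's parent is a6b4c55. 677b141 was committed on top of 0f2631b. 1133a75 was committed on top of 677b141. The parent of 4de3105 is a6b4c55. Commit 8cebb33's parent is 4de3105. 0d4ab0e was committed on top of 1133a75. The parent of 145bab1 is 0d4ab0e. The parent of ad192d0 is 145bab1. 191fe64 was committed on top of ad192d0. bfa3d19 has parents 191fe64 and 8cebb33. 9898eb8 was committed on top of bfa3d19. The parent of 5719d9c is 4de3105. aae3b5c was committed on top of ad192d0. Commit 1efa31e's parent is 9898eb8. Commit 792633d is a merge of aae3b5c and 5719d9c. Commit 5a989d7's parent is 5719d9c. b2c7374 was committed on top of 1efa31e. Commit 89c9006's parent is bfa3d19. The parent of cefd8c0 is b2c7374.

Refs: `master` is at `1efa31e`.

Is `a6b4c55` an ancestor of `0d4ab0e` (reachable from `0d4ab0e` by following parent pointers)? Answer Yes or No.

Yes

Ancestors of 0d4ab0e (commits reachable by following parents): {0d4ab0e, 0f2631b, 1133a75, 677b141, a6b4c55}.
a6b4c55 is in that set, so it is an ancestor of 0d4ab0e.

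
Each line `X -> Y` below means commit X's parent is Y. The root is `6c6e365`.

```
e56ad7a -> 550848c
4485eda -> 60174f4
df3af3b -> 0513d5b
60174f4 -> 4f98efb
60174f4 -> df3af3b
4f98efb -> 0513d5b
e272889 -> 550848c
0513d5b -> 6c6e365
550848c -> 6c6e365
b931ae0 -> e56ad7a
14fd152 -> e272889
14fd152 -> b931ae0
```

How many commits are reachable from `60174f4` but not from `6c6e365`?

4

Reachable from 60174f4: {0513d5b, 4f98efb, 60174f4, 6c6e365, df3af3b}.
Reachable from 6c6e365: {6c6e365}.
In 60174f4's history but not 6c6e365's: {0513d5b, 4f98efb, 60174f4, df3af3b} — 4 commits.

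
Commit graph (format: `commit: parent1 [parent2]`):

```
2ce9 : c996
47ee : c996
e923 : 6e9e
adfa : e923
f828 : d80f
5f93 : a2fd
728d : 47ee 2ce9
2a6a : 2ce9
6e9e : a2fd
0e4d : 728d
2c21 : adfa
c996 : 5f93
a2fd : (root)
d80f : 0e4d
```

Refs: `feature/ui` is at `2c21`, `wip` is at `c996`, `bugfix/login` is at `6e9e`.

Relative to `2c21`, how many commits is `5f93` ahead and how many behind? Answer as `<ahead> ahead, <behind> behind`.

Reachable from 5f93: {5f93, a2fd}.
Reachable from 2c21: {2c21, 6e9e, a2fd, adfa, e923}.
Only in 5f93's history (ahead): {5f93} — 1.
Only in 2c21's history (behind): {2c21, 6e9e, adfa, e923} — 4.

1 ahead, 4 behind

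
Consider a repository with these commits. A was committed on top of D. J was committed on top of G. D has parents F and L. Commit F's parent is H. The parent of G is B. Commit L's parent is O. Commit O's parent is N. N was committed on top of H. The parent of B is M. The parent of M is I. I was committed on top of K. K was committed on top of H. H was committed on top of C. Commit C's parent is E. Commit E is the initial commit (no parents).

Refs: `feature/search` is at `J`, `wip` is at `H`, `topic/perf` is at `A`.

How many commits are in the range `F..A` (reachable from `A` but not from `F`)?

Reachable from A: {A, C, D, E, F, H, L, N, O}.
Reachable from F: {C, E, F, H}.
In A's history but not F's: {A, D, L, N, O} — 5 commits.

5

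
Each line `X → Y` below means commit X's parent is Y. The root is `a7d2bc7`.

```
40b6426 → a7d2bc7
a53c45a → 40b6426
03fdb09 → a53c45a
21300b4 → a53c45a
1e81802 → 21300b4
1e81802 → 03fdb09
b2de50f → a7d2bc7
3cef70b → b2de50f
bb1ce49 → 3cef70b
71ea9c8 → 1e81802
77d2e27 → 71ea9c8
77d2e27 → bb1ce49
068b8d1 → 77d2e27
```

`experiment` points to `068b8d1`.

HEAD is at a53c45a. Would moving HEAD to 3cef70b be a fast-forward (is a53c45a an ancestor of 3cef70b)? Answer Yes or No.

A fast-forward from a53c45a to 3cef70b is possible iff a53c45a is an ancestor of 3cef70b.
Ancestors of 3cef70b: {3cef70b, a7d2bc7, b2de50f}.
a53c45a is not among them, so fast-forward is not possible.

No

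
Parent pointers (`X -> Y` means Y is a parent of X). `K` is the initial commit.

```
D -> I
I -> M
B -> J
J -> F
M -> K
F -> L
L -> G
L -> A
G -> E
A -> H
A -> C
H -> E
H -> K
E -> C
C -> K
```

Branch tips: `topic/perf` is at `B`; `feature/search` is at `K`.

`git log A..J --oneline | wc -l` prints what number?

Reachable from J: {A, C, E, F, G, H, J, K, L}.
Reachable from A: {A, C, E, H, K}.
In J's history but not A's: {F, G, J, L} — 4 commits.

4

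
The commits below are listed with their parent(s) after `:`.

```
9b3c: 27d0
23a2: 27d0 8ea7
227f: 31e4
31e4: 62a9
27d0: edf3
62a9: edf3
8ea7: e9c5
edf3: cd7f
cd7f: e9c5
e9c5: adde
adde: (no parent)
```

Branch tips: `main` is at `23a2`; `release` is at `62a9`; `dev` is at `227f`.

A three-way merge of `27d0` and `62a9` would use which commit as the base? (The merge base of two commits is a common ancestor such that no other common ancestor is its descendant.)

edf3

Ancestors of 27d0: {27d0, adde, cd7f, e9c5, edf3}.
Ancestors of 62a9: {62a9, adde, cd7f, e9c5, edf3}.
Common ancestors: {adde, cd7f, e9c5, edf3}.
Among these, edf3 is not an ancestor of any other common ancestor — it is the merge base.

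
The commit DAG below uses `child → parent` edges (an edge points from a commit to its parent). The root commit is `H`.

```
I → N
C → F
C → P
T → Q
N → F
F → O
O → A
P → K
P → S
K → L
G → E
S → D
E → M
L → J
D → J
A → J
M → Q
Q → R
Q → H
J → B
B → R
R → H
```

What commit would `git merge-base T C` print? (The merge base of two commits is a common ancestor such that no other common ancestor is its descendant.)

Ancestors of T: {H, Q, R, T}.
Ancestors of C: {A, B, C, D, F, H, J, K, L, O, P, R, S}.
Common ancestors: {H, R}.
Among these, R is not an ancestor of any other common ancestor — it is the merge base.

R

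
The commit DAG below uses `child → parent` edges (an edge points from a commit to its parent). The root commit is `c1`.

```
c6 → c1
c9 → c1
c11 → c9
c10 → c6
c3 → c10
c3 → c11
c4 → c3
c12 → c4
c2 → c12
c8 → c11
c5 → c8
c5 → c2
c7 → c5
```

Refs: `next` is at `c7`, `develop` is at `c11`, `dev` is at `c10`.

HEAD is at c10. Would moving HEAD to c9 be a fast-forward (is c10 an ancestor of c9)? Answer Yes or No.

A fast-forward from c10 to c9 is possible iff c10 is an ancestor of c9.
Ancestors of c9: {c1, c9}.
c10 is not among them, so fast-forward is not possible.

No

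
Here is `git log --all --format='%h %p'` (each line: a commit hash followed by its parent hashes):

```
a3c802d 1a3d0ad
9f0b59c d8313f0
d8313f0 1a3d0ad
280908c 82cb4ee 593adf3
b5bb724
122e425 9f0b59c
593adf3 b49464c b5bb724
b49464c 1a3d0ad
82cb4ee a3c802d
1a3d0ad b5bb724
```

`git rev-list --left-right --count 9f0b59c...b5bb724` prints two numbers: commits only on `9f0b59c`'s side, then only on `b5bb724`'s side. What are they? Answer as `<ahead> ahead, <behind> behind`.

Reachable from 9f0b59c: {1a3d0ad, 9f0b59c, b5bb724, d8313f0}.
Reachable from b5bb724: {b5bb724}.
Only in 9f0b59c's history (ahead): {1a3d0ad, 9f0b59c, d8313f0} — 3.
Only in b5bb724's history (behind): {} — 0.

3 ahead, 0 behind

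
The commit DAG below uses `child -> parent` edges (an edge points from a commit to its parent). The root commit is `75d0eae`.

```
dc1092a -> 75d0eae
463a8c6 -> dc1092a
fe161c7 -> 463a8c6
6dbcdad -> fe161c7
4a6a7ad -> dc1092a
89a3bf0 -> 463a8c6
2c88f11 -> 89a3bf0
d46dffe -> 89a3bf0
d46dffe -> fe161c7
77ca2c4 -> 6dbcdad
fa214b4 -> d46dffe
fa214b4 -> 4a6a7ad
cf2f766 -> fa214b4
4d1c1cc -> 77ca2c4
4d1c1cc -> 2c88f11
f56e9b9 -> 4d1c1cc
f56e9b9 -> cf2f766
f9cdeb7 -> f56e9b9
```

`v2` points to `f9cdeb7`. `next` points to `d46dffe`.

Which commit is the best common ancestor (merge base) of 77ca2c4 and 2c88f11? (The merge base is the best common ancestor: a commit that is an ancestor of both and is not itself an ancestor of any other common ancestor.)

Ancestors of 77ca2c4: {463a8c6, 6dbcdad, 75d0eae, 77ca2c4, dc1092a, fe161c7}.
Ancestors of 2c88f11: {2c88f11, 463a8c6, 75d0eae, 89a3bf0, dc1092a}.
Common ancestors: {463a8c6, 75d0eae, dc1092a}.
Among these, 463a8c6 is not an ancestor of any other common ancestor — it is the merge base.

463a8c6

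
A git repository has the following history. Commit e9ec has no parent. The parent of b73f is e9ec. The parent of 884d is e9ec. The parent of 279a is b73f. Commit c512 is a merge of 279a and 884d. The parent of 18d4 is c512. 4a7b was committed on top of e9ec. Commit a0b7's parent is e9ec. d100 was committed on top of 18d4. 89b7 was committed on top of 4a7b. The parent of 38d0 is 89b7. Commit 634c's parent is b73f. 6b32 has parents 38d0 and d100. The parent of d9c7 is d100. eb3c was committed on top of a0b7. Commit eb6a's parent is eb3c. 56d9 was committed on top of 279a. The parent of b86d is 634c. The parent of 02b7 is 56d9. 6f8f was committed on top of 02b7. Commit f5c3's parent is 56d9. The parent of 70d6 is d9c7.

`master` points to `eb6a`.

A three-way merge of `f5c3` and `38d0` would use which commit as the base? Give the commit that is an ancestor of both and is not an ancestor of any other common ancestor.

Ancestors of f5c3: {279a, 56d9, b73f, e9ec, f5c3}.
Ancestors of 38d0: {38d0, 4a7b, 89b7, e9ec}.
Common ancestors: {e9ec}.
The only common ancestor is e9ec, so it is the merge base.

e9ec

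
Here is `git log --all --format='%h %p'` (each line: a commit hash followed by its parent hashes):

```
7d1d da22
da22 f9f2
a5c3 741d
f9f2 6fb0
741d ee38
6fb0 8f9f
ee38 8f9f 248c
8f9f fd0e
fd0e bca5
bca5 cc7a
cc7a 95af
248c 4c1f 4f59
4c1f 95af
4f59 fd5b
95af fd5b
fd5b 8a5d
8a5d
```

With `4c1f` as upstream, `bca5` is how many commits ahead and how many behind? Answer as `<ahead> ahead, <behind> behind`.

2 ahead, 1 behind

Reachable from bca5: {8a5d, 95af, bca5, cc7a, fd5b}.
Reachable from 4c1f: {4c1f, 8a5d, 95af, fd5b}.
Only in bca5's history (ahead): {bca5, cc7a} — 2.
Only in 4c1f's history (behind): {4c1f} — 1.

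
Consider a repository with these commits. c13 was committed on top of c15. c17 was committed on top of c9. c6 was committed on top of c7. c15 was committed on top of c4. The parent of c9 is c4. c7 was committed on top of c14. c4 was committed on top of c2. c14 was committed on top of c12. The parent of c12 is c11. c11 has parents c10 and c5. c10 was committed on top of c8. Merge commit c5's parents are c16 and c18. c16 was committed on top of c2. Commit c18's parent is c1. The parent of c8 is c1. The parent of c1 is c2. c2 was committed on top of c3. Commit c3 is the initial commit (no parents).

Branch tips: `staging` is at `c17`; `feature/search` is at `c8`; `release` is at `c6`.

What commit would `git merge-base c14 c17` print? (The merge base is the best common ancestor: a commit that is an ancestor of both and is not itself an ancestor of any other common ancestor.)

Ancestors of c14: {c1, c10, c11, c12, c14, c16, c18, c2, c3, c5, c8}.
Ancestors of c17: {c17, c2, c3, c4, c9}.
Common ancestors: {c2, c3}.
Among these, c2 is not an ancestor of any other common ancestor — it is the merge base.

c2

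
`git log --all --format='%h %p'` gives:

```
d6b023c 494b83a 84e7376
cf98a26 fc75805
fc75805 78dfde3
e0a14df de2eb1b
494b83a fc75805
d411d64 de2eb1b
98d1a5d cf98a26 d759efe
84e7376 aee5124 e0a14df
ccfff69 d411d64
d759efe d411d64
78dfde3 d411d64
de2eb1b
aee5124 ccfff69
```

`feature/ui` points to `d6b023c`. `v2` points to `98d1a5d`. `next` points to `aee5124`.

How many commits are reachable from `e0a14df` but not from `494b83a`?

Reachable from e0a14df: {de2eb1b, e0a14df}.
Reachable from 494b83a: {494b83a, 78dfde3, d411d64, de2eb1b, fc75805}.
In e0a14df's history but not 494b83a's: {e0a14df} — 1 commit.

1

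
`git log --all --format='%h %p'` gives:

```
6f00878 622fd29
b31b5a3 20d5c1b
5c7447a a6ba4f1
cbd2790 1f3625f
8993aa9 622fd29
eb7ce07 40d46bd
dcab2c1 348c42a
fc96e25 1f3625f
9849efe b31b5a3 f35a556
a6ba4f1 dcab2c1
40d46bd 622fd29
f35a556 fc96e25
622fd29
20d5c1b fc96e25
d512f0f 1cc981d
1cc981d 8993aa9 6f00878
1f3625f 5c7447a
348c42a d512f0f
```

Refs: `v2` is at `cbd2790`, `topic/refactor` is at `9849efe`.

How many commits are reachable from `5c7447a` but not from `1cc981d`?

Reachable from 5c7447a: {1cc981d, 348c42a, 5c7447a, 622fd29, 6f00878, 8993aa9, a6ba4f1, d512f0f, dcab2c1}.
Reachable from 1cc981d: {1cc981d, 622fd29, 6f00878, 8993aa9}.
In 5c7447a's history but not 1cc981d's: {348c42a, 5c7447a, a6ba4f1, d512f0f, dcab2c1} — 5 commits.

5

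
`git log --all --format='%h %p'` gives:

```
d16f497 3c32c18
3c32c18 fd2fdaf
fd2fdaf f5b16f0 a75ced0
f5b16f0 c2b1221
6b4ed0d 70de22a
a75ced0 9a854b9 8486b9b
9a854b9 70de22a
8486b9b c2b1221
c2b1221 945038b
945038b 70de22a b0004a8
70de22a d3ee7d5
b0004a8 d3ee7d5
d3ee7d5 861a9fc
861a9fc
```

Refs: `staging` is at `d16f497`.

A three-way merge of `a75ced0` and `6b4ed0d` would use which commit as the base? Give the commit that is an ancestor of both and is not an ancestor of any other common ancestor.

70de22a

Ancestors of a75ced0: {70de22a, 8486b9b, 861a9fc, 945038b, 9a854b9, a75ced0, b0004a8, c2b1221, d3ee7d5}.
Ancestors of 6b4ed0d: {6b4ed0d, 70de22a, 861a9fc, d3ee7d5}.
Common ancestors: {70de22a, 861a9fc, d3ee7d5}.
Among these, 70de22a is not an ancestor of any other common ancestor — it is the merge base.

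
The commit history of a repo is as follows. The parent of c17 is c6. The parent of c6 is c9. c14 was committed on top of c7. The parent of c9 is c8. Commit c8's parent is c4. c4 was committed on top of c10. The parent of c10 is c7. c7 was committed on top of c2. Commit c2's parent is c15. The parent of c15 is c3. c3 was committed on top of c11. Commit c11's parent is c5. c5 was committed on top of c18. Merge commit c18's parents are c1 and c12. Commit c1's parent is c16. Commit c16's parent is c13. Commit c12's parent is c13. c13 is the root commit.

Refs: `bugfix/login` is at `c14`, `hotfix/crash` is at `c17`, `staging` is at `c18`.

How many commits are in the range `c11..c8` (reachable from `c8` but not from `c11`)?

7

Reachable from c8: {c1, c10, c11, c12, c13, c15, c16, c18, c2, c3, c4, c5, c7, c8}.
Reachable from c11: {c1, c11, c12, c13, c16, c18, c5}.
In c8's history but not c11's: {c10, c15, c2, c3, c4, c7, c8} — 7 commits.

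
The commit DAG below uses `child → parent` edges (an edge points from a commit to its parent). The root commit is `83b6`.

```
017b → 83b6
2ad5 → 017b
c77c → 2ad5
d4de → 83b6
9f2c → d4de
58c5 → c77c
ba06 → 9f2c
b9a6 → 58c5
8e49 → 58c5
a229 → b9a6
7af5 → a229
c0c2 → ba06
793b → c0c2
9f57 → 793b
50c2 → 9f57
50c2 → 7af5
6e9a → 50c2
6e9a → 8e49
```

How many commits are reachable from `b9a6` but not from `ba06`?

5

Reachable from b9a6: {017b, 2ad5, 58c5, 83b6, b9a6, c77c}.
Reachable from ba06: {83b6, 9f2c, ba06, d4de}.
In b9a6's history but not ba06's: {017b, 2ad5, 58c5, b9a6, c77c} — 5 commits.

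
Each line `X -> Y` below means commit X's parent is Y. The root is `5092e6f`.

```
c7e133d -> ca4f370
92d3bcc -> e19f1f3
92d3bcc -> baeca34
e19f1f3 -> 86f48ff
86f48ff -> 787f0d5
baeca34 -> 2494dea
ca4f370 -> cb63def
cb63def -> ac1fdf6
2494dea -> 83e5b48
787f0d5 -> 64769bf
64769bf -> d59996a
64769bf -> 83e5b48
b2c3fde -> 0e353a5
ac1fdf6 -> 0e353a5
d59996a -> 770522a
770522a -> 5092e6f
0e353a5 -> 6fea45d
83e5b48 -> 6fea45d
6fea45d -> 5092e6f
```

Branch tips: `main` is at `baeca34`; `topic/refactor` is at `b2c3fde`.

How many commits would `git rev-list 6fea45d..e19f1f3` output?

7

Reachable from e19f1f3: {5092e6f, 64769bf, 6fea45d, 770522a, 787f0d5, 83e5b48, 86f48ff, d59996a, e19f1f3}.
Reachable from 6fea45d: {5092e6f, 6fea45d}.
In e19f1f3's history but not 6fea45d's: {64769bf, 770522a, 787f0d5, 83e5b48, 86f48ff, d59996a, e19f1f3} — 7 commits.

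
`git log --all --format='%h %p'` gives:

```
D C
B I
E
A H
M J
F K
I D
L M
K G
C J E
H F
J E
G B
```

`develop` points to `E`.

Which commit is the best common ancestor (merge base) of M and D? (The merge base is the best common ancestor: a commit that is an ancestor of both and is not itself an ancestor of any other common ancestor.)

J

Ancestors of M: {E, J, M}.
Ancestors of D: {C, D, E, J}.
Common ancestors: {E, J}.
Among these, J is not an ancestor of any other common ancestor — it is the merge base.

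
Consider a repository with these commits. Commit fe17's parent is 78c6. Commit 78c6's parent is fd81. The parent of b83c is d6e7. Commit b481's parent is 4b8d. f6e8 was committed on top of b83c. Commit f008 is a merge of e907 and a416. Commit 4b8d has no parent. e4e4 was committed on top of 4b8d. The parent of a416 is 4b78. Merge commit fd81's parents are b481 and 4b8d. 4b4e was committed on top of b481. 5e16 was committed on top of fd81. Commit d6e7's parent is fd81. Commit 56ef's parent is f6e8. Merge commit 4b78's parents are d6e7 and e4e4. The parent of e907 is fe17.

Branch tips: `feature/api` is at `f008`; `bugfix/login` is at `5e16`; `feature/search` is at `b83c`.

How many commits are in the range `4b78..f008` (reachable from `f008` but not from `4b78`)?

Reachable from f008: {4b78, 4b8d, 78c6, a416, b481, d6e7, e4e4, e907, f008, fd81, fe17}.
Reachable from 4b78: {4b78, 4b8d, b481, d6e7, e4e4, fd81}.
In f008's history but not 4b78's: {78c6, a416, e907, f008, fe17} — 5 commits.

5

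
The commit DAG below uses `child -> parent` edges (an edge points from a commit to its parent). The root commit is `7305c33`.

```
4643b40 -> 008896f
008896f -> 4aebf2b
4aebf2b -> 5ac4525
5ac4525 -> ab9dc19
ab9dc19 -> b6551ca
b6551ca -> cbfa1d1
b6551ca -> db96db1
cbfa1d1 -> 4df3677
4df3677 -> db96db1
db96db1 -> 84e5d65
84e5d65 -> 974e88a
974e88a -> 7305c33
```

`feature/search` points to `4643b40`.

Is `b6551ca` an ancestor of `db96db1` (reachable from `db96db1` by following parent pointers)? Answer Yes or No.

Ancestors of db96db1: {7305c33, 84e5d65, 974e88a, db96db1}.
b6551ca is not in that set, so it is not an ancestor of db96db1.

No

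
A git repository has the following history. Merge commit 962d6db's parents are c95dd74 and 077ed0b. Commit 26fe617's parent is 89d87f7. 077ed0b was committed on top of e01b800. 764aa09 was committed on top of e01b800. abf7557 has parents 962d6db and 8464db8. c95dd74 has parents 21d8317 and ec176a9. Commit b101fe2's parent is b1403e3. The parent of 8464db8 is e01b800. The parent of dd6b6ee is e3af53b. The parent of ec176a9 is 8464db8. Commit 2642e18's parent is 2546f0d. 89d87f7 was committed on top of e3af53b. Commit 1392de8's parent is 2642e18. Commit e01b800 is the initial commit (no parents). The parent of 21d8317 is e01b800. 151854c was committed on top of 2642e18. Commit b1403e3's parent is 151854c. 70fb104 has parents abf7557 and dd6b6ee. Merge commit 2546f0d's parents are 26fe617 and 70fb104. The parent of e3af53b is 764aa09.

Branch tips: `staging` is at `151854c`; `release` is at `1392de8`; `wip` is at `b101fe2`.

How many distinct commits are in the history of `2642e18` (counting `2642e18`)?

Walking parent pointers from 2642e18: reachable set = {077ed0b, 21d8317, 2546f0d, 2642e18, 26fe617, 70fb104, 764aa09, 8464db8, 89d87f7, 962d6db, abf7557, c95dd74, dd6b6ee, e01b800, e3af53b, ec176a9}.
That is 16 commits.

16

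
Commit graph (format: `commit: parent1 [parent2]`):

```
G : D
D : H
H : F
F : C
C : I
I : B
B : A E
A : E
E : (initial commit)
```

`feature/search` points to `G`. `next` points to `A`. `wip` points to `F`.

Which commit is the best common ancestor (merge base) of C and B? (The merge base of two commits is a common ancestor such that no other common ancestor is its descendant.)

Ancestors of C: {A, B, C, E, I}.
Ancestors of B: {A, B, E}.
Common ancestors: {A, B, E}.
Among these, B is not an ancestor of any other common ancestor — it is the merge base.

B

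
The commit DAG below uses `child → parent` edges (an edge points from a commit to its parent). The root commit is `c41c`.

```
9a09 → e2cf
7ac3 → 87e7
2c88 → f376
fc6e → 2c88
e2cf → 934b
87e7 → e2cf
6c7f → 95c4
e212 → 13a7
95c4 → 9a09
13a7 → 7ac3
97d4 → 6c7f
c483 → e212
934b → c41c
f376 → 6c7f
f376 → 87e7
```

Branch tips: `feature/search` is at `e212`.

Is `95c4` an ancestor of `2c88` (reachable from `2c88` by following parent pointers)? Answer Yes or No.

Yes

Ancestors of 2c88 (commits reachable by following parents): {2c88, 6c7f, 87e7, 934b, 95c4, 9a09, c41c, e2cf, f376}.
95c4 is in that set, so it is an ancestor of 2c88.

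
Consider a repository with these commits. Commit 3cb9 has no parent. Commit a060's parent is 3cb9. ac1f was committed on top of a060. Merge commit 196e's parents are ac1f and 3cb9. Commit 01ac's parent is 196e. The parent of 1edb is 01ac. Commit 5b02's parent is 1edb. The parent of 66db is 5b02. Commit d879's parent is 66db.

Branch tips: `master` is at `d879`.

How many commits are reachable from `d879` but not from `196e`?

Reachable from d879: {01ac, 196e, 1edb, 3cb9, 5b02, 66db, a060, ac1f, d879}.
Reachable from 196e: {196e, 3cb9, a060, ac1f}.
In d879's history but not 196e's: {01ac, 1edb, 5b02, 66db, d879} — 5 commits.

5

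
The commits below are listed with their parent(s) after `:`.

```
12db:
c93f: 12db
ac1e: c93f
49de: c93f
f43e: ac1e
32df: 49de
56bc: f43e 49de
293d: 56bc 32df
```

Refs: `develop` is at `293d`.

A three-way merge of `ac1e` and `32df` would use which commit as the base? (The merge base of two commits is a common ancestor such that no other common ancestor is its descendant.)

Ancestors of ac1e: {12db, ac1e, c93f}.
Ancestors of 32df: {12db, 32df, 49de, c93f}.
Common ancestors: {12db, c93f}.
Among these, c93f is not an ancestor of any other common ancestor — it is the merge base.

c93f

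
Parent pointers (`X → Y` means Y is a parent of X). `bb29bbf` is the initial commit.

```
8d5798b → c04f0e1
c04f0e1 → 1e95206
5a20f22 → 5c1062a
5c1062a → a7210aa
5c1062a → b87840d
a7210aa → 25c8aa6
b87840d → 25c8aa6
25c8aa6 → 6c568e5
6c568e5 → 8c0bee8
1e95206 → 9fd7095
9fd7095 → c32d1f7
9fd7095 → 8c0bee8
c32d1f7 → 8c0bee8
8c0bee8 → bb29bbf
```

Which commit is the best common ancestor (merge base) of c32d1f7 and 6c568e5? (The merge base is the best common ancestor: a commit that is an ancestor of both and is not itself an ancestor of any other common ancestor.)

8c0bee8

Ancestors of c32d1f7: {8c0bee8, bb29bbf, c32d1f7}.
Ancestors of 6c568e5: {6c568e5, 8c0bee8, bb29bbf}.
Common ancestors: {8c0bee8, bb29bbf}.
Among these, 8c0bee8 is not an ancestor of any other common ancestor — it is the merge base.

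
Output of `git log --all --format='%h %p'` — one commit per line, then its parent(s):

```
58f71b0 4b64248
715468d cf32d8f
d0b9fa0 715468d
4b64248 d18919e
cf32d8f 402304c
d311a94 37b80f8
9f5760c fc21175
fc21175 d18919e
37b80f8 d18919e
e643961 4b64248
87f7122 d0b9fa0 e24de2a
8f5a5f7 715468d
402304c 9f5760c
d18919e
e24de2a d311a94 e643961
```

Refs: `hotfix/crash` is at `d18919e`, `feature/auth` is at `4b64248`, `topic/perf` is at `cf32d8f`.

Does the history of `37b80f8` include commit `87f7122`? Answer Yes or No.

No

Ancestors of 37b80f8: {37b80f8, d18919e}.
87f7122 is not in that set, so it is not an ancestor of 37b80f8.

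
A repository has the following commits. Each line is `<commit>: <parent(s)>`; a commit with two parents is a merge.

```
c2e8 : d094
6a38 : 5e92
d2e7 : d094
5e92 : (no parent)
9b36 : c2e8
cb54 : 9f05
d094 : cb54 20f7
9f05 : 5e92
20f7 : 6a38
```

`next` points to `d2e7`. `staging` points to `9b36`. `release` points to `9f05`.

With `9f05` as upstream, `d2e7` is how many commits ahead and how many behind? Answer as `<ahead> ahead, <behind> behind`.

Reachable from d2e7: {20f7, 5e92, 6a38, 9f05, cb54, d094, d2e7}.
Reachable from 9f05: {5e92, 9f05}.
Only in d2e7's history (ahead): {20f7, 6a38, cb54, d094, d2e7} — 5.
Only in 9f05's history (behind): {} — 0.

5 ahead, 0 behind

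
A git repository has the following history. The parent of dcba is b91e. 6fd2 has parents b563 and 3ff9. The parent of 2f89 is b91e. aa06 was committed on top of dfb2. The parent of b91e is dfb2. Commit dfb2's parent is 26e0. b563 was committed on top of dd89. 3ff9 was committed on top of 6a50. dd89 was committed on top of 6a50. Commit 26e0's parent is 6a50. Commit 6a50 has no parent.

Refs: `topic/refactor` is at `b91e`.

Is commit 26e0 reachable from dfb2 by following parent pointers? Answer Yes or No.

Yes

Ancestors of dfb2 (commits reachable by following parents): {26e0, 6a50, dfb2}.
26e0 is in that set, so it is an ancestor of dfb2.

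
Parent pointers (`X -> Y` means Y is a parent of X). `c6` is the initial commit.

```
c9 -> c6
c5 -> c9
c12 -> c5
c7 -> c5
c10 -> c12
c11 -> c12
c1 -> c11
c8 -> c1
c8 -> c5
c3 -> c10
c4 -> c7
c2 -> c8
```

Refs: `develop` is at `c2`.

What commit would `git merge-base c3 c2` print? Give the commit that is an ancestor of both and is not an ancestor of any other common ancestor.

c12

Ancestors of c3: {c10, c12, c3, c5, c6, c9}.
Ancestors of c2: {c1, c11, c12, c2, c5, c6, c8, c9}.
Common ancestors: {c12, c5, c6, c9}.
Among these, c12 is not an ancestor of any other common ancestor — it is the merge base.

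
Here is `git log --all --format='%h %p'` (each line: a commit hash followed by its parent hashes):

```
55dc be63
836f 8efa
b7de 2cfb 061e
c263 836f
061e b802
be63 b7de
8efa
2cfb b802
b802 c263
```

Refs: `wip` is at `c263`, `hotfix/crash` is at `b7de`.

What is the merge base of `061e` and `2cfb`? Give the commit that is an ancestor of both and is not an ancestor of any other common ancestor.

b802

Ancestors of 061e: {061e, 836f, 8efa, b802, c263}.
Ancestors of 2cfb: {2cfb, 836f, 8efa, b802, c263}.
Common ancestors: {836f, 8efa, b802, c263}.
Among these, b802 is not an ancestor of any other common ancestor — it is the merge base.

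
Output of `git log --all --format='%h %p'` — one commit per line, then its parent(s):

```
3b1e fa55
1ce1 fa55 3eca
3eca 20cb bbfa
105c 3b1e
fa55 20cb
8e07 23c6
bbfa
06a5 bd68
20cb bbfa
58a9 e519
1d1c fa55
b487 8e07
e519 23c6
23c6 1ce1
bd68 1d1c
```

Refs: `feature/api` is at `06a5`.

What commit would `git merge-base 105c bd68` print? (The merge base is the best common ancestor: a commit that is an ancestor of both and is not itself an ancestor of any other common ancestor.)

fa55

Ancestors of 105c: {105c, 20cb, 3b1e, bbfa, fa55}.
Ancestors of bd68: {1d1c, 20cb, bbfa, bd68, fa55}.
Common ancestors: {20cb, bbfa, fa55}.
Among these, fa55 is not an ancestor of any other common ancestor — it is the merge base.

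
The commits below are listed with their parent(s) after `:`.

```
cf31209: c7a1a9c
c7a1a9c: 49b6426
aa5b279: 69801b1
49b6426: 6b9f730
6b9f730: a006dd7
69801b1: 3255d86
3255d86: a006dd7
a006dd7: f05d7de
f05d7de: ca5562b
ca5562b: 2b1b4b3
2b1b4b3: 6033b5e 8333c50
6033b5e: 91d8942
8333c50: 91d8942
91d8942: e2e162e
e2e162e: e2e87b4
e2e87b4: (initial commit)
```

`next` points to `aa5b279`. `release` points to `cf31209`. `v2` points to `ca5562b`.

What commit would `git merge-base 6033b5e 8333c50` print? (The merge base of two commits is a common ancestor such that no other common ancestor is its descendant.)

Ancestors of 6033b5e: {6033b5e, 91d8942, e2e162e, e2e87b4}.
Ancestors of 8333c50: {8333c50, 91d8942, e2e162e, e2e87b4}.
Common ancestors: {91d8942, e2e162e, e2e87b4}.
Among these, 91d8942 is not an ancestor of any other common ancestor — it is the merge base.

91d8942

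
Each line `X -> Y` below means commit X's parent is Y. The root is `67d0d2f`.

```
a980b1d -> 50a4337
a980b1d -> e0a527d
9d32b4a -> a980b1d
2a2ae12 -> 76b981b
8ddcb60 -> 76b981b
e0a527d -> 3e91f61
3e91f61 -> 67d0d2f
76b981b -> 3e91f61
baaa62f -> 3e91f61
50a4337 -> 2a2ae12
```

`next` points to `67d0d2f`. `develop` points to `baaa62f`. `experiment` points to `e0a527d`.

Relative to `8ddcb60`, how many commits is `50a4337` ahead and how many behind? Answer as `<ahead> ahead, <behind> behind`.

Reachable from 50a4337: {2a2ae12, 3e91f61, 50a4337, 67d0d2f, 76b981b}.
Reachable from 8ddcb60: {3e91f61, 67d0d2f, 76b981b, 8ddcb60}.
Only in 50a4337's history (ahead): {2a2ae12, 50a4337} — 2.
Only in 8ddcb60's history (behind): {8ddcb60} — 1.

2 ahead, 1 behind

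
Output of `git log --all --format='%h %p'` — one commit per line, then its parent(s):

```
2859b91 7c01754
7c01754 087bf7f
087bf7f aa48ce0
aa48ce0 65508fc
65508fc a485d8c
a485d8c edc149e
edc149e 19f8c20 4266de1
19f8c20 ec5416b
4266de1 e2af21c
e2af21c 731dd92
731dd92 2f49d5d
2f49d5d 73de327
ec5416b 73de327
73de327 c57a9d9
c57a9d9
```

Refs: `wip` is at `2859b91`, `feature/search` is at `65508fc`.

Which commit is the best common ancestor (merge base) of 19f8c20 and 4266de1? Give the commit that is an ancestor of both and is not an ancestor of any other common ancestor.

73de327

Ancestors of 19f8c20: {19f8c20, 73de327, c57a9d9, ec5416b}.
Ancestors of 4266de1: {2f49d5d, 4266de1, 731dd92, 73de327, c57a9d9, e2af21c}.
Common ancestors: {73de327, c57a9d9}.
Among these, 73de327 is not an ancestor of any other common ancestor — it is the merge base.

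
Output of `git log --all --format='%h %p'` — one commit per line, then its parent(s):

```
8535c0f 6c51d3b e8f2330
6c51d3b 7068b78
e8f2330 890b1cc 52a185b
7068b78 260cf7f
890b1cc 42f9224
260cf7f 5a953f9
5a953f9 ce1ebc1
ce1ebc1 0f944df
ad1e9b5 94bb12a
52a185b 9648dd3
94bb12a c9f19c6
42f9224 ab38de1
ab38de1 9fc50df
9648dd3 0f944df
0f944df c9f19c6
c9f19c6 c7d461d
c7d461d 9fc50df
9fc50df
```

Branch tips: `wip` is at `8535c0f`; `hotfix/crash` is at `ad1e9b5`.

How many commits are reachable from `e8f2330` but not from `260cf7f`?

6

Reachable from e8f2330: {0f944df, 42f9224, 52a185b, 890b1cc, 9648dd3, 9fc50df, ab38de1, c7d461d, c9f19c6, e8f2330}.
Reachable from 260cf7f: {0f944df, 260cf7f, 5a953f9, 9fc50df, c7d461d, c9f19c6, ce1ebc1}.
In e8f2330's history but not 260cf7f's: {42f9224, 52a185b, 890b1cc, 9648dd3, ab38de1, e8f2330} — 6 commits.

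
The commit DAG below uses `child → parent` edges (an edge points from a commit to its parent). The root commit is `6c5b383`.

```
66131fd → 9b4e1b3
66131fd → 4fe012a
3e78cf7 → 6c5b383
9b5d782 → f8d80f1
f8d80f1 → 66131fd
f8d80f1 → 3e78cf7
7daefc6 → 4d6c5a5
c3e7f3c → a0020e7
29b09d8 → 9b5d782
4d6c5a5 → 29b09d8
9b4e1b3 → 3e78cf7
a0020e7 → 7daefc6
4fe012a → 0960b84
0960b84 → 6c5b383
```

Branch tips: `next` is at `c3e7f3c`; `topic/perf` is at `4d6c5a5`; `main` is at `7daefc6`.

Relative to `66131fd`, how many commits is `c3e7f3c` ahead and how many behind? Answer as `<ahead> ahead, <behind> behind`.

7 ahead, 0 behind

Reachable from c3e7f3c: {0960b84, 29b09d8, 3e78cf7, 4d6c5a5, 4fe012a, 66131fd, 6c5b383, 7daefc6, 9b4e1b3, 9b5d782, a0020e7, c3e7f3c, f8d80f1}.
Reachable from 66131fd: {0960b84, 3e78cf7, 4fe012a, 66131fd, 6c5b383, 9b4e1b3}.
Only in c3e7f3c's history (ahead): {29b09d8, 4d6c5a5, 7daefc6, 9b5d782, a0020e7, c3e7f3c, f8d80f1} — 7.
Only in 66131fd's history (behind): {} — 0.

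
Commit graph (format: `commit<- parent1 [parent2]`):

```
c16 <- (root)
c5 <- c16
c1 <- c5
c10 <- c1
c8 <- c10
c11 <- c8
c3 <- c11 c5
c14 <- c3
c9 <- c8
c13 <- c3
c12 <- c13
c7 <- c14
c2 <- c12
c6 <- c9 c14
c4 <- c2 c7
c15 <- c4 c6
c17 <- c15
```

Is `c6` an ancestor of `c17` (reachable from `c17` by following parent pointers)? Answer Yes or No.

Yes

Ancestors of c17 (commits reachable by following parents): {c1, c10, c11, c12, c13, c14, c15, c16, c17, c2, c3, c4, c5, c6, c7, c8, c9}.
c6 is in that set, so it is an ancestor of c17.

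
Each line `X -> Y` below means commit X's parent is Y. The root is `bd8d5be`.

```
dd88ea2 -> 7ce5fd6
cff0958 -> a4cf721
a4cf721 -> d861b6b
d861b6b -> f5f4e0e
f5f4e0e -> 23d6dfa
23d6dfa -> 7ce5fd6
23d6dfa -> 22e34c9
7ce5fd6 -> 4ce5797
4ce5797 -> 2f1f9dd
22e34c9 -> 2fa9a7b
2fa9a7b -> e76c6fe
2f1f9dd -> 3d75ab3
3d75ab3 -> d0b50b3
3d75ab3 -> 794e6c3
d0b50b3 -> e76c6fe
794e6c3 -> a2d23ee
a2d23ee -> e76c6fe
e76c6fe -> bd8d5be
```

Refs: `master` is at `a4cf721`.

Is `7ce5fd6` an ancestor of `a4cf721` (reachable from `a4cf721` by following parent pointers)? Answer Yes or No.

Ancestors of a4cf721 (commits reachable by following parents): {22e34c9, 23d6dfa, 2f1f9dd, 2fa9a7b, 3d75ab3, 4ce5797, 794e6c3, 7ce5fd6, a2d23ee, a4cf721, bd8d5be, d0b50b3, d861b6b, e76c6fe, f5f4e0e}.
7ce5fd6 is in that set, so it is an ancestor of a4cf721.

Yes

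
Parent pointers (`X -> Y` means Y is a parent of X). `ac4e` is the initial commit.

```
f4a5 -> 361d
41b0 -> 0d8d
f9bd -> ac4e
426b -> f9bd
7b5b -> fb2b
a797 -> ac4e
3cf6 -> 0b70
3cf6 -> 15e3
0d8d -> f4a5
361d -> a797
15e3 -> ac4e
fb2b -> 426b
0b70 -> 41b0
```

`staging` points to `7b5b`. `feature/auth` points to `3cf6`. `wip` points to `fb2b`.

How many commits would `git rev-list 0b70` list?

Walking parent pointers from 0b70: reachable set = {0b70, 0d8d, 361d, 41b0, a797, ac4e, f4a5}.
That is 7 commits.

7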